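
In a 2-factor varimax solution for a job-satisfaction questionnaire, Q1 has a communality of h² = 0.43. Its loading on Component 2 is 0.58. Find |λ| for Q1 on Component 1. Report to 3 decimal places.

Under orthogonal rotation h² = Σλ², so λ_Component 1² = h² − (0.3364) = 0.43 − 0.3364 = 0.0936.
|λ| = √0.0936 = 0.3059.

0.306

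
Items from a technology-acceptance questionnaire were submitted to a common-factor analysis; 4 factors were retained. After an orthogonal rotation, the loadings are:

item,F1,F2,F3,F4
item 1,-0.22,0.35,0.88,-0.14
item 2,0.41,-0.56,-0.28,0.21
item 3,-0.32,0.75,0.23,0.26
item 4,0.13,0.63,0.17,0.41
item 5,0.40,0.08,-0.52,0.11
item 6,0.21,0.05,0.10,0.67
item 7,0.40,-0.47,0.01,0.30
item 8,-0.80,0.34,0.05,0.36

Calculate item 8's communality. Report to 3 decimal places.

h² = (-0.80)² + 0.34² + 0.05² + 0.36² = 0.6400 + 0.1156 + 0.0025 + 0.1296 = 0.8877

0.888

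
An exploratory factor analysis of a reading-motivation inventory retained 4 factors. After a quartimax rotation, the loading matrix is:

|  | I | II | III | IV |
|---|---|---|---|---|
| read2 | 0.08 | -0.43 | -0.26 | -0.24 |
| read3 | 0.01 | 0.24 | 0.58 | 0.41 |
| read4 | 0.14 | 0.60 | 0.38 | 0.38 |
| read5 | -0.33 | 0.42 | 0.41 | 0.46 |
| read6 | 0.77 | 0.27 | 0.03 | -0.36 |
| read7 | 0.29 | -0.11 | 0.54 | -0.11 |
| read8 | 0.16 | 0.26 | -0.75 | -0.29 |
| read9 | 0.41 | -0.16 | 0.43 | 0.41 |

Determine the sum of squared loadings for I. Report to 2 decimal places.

1.01

SS loadings for I = 0.08² + 0.01² + 0.14² + (-0.33)² + 0.77² + 0.29² + 0.16² + 0.41² = 0.0064 + 0.0001 + 0.0196 + 0.1089 + 0.5929 + 0.0841 + 0.0256 + 0.1681 = 1.0057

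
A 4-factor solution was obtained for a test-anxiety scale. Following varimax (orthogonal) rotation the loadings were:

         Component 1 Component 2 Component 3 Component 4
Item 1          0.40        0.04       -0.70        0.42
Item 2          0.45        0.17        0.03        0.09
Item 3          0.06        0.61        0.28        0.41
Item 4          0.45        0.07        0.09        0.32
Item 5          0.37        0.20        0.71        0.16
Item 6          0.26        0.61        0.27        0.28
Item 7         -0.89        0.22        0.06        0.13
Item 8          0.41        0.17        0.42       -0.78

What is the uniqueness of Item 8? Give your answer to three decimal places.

h² = 0.41² + 0.17² + 0.42² + (-0.78)² = 0.1681 + 0.0289 + 0.1764 + 0.6084 = 0.9818
Uniqueness u² = 1 − h² = 1 − 0.9818 = 0.0182

0.018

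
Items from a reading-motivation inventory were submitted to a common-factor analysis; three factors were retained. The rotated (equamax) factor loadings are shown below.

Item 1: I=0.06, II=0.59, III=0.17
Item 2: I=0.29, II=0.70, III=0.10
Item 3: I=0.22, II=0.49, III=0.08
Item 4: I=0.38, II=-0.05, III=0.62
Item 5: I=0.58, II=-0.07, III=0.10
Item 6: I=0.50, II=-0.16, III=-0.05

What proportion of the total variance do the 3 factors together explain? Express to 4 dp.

0.4034

SS loadings by factor: 0.8669, 1.1112, 0.4422; total = 2.4203.
Total variance with 6 standardized items is 6, so the solution explains 2.4203/6 = 0.4034.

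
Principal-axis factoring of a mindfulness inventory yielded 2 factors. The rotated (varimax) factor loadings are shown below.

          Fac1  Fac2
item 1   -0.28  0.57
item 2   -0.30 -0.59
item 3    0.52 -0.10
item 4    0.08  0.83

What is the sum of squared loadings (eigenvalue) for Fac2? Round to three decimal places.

SS loadings for Fac2 = 0.57² + (-0.59)² + (-0.10)² + 0.83² = 0.3249 + 0.3481 + 0.0100 + 0.6889 = 1.3719

1.372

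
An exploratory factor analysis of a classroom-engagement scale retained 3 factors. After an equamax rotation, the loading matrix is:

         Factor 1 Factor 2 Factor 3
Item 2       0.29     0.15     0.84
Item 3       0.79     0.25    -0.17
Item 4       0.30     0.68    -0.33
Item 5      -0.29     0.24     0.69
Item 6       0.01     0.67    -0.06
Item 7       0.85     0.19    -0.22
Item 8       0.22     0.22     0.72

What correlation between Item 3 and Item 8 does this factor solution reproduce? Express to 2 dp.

0.11

r̂ = Σ λ_i·λ_j across factors = (0.79)(0.22) + (0.25)(0.22) + (-0.17)(0.72)
  = +0.1738 +0.0550 -0.1224 = 0.1064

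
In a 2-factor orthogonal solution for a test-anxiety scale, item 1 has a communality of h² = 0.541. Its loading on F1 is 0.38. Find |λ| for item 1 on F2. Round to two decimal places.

0.63

Under orthogonal rotation h² = Σλ², so λ_F2² = h² − (0.1444) = 0.541 − 0.1444 = 0.3966.
|λ| = √0.3966 = 0.6298.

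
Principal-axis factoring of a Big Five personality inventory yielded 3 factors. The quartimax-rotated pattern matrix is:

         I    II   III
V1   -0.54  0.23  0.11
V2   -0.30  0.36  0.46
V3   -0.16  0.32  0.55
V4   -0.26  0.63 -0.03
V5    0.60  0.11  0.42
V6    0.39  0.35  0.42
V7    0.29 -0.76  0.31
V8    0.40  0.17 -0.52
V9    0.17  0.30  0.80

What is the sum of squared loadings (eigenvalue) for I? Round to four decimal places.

1.2599

SS loadings for I = (-0.54)² + (-0.30)² + (-0.16)² + (-0.26)² + 0.60² + 0.39² + 0.29² + 0.40² + 0.17² = 0.2916 + 0.0900 + 0.0256 + 0.0676 + 0.3600 + 0.1521 + 0.0841 + 0.1600 + 0.0289 = 1.2599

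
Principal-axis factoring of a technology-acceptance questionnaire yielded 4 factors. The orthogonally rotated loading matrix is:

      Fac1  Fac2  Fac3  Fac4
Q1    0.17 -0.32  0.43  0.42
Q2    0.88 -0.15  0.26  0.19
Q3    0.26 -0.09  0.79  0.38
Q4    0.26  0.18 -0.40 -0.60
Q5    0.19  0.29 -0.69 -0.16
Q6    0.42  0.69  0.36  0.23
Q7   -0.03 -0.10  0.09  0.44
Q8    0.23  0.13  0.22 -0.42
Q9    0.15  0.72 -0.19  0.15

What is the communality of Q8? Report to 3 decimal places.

h² = 0.23² + 0.13² + 0.22² + (-0.42)² = 0.0529 + 0.0169 + 0.0484 + 0.1764 = 0.2946

0.295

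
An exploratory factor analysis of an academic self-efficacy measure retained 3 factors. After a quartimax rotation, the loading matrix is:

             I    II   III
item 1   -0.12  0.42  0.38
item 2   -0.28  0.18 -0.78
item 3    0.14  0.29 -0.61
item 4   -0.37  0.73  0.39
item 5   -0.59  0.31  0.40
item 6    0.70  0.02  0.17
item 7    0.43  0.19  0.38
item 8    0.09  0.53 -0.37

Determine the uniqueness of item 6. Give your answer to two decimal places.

0.48

h² = 0.70² + 0.02² + 0.17² = 0.4900 + 0.0004 + 0.0289 = 0.5193
Uniqueness u² = 1 − h² = 1 − 0.5193 = 0.4807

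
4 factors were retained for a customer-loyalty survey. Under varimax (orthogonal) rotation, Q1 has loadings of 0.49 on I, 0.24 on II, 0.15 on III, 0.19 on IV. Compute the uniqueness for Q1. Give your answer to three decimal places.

h² = 0.49² + 0.24² + 0.15² + 0.19² = 0.2401 + 0.0576 + 0.0225 + 0.0361 = 0.3563
Uniqueness u² = 1 − h² = 1 − 0.3563 = 0.6437

0.644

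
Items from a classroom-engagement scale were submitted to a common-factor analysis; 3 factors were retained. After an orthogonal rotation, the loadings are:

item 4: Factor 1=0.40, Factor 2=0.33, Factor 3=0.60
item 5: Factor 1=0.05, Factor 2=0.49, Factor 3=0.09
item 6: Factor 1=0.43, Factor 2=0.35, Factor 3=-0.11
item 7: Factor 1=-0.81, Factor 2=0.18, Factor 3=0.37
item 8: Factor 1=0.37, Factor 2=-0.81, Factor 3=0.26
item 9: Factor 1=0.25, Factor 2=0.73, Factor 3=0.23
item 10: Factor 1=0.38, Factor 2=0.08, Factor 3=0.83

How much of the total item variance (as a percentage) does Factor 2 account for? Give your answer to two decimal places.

24.28%

SS loadings for Factor 2 = 0.33² + 0.49² + 0.35² + 0.18² + (-0.81)² + 0.73² + 0.08² = 1.6993
With 7 standardized items, total variance = 7. Proportion = 1.6993/7 = 0.2428 → 24.28%.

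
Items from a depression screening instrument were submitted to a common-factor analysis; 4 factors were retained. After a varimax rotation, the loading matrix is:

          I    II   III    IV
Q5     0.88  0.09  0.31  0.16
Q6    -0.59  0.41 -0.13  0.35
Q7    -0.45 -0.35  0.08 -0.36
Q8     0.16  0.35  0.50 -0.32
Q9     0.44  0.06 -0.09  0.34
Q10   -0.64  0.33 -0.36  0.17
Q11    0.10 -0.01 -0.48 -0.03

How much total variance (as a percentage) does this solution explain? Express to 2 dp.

53.72%

SS loadings by factor: 1.9638, 0.5338, 0.7375, 0.5255; total = 3.7606.
Total variance with 7 standardized items is 7, so the solution explains 3.7606/7 = 0.5372 = 53.72%.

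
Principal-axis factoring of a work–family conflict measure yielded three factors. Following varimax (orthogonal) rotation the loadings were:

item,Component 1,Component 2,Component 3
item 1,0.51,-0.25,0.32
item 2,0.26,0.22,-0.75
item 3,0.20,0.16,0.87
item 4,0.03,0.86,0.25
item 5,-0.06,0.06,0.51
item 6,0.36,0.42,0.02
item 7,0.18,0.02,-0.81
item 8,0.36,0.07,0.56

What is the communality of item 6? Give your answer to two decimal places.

h² = 0.36² + 0.42² + 0.02² = 0.1296 + 0.1764 + 0.0004 = 0.3064

0.31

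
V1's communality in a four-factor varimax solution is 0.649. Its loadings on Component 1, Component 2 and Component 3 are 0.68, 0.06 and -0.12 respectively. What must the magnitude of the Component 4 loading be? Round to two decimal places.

0.41

Under orthogonal rotation h² = Σλ², so λ_Component 4² = h² − (0.4804) = 0.649 − 0.4804 = 0.1686.
|λ| = √0.1686 = 0.4106.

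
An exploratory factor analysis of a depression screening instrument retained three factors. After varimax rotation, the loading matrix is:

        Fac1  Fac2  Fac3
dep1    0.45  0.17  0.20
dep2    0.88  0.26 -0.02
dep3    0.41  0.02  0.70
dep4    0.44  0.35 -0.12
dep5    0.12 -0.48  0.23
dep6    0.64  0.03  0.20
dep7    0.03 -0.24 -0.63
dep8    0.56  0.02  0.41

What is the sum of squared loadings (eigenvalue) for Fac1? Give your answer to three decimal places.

2.077

SS loadings for Fac1 = 0.45² + 0.88² + 0.41² + 0.44² + 0.12² + 0.64² + 0.03² + 0.56² = 0.2025 + 0.7744 + 0.1681 + 0.1936 + 0.0144 + 0.4096 + 0.0009 + 0.3136 = 2.0771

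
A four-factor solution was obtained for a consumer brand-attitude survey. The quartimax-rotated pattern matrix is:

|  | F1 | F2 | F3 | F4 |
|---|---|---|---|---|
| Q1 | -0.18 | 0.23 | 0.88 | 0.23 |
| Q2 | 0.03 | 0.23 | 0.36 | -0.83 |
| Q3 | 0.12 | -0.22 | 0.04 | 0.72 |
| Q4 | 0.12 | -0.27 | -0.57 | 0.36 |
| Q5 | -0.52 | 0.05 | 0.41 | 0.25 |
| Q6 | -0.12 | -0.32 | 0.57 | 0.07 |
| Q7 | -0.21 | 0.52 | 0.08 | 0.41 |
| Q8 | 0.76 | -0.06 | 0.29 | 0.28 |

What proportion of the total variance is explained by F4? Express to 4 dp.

SS loadings for F4 = 0.23² + (-0.83)² + 0.72² + 0.36² + 0.25² + 0.07² + 0.41² + 0.28² = 1.7037
Proportion of variance = 1.7037 / 8 = 0.2130.

0.2130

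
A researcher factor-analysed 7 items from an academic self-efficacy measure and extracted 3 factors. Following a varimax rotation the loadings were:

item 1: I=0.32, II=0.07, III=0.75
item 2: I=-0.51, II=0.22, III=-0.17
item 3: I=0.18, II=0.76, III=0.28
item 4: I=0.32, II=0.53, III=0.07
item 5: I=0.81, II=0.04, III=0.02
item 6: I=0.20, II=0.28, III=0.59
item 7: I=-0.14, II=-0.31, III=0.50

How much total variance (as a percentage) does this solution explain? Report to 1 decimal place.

51.1%

Communalities: 0.6698, 0.3374, 0.6884, 0.3882, 0.6581, 0.4665, 0.3657; Σh² = 3.5741.
Total variance with 7 standardized items is 7, so the solution explains 3.5741/7 = 0.5106 = 51.06%.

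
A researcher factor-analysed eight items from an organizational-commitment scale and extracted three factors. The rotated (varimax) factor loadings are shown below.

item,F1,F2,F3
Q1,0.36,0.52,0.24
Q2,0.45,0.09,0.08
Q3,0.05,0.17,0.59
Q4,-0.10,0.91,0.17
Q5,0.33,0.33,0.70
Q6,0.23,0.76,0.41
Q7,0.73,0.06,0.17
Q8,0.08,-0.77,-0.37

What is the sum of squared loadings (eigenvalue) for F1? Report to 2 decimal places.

1.05

SS loadings for F1 = 0.36² + 0.45² + 0.05² + (-0.10)² + 0.33² + 0.23² + 0.73² + 0.08² = 0.1296 + 0.2025 + 0.0025 + 0.0100 + 0.1089 + 0.0529 + 0.5329 + 0.0064 = 1.0457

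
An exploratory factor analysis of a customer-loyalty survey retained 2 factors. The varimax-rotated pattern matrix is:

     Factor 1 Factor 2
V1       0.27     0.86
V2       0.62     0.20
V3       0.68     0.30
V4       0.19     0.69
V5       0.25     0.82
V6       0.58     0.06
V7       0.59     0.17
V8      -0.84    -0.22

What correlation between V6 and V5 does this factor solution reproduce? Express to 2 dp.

0.19

r̂ = Σ λ_i·λ_j across factors = (0.58)(0.25) + (0.06)(0.82)
  = +0.1450 +0.0492 = 0.1942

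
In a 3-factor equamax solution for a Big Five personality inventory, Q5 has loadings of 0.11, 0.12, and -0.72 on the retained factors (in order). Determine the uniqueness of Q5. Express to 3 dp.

0.455

h² = 0.11² + 0.12² + (-0.72)² = 0.0121 + 0.0144 + 0.5184 = 0.5449
Uniqueness u² = 1 − h² = 1 − 0.5449 = 0.4551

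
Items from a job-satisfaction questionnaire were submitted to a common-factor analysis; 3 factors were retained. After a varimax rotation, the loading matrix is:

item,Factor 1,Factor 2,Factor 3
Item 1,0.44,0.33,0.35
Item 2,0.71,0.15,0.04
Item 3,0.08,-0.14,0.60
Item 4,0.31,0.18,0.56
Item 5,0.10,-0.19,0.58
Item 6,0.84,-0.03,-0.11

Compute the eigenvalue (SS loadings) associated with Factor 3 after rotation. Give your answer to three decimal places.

1.146

SS loadings for Factor 3 = 0.35² + 0.04² + 0.60² + 0.56² + 0.58² + (-0.11)² = 0.1225 + 0.0016 + 0.3600 + 0.3136 + 0.3364 + 0.0121 = 1.1462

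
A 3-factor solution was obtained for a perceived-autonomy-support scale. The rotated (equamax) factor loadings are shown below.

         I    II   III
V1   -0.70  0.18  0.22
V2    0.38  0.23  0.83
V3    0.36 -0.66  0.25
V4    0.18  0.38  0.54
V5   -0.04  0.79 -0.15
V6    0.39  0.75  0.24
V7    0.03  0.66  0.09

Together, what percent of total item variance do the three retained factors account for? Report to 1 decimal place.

SS loadings by factor: 0.9510, 2.2875, 1.1796; total = 4.4181.
Total variance with 7 standardized items is 7, so the solution explains 4.4181/7 = 0.6312 = 63.12%.

63.1%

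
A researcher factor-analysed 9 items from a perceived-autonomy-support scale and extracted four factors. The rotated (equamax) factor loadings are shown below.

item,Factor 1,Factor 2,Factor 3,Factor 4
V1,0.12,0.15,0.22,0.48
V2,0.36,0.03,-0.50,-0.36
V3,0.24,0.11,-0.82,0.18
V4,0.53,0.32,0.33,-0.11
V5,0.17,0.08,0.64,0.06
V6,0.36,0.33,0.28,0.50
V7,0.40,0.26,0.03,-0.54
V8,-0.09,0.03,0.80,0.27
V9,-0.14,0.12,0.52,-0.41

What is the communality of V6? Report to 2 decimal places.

0.57

h² = 0.36² + 0.33² + 0.28² + 0.50² = 0.1296 + 0.1089 + 0.0784 + 0.2500 = 0.5669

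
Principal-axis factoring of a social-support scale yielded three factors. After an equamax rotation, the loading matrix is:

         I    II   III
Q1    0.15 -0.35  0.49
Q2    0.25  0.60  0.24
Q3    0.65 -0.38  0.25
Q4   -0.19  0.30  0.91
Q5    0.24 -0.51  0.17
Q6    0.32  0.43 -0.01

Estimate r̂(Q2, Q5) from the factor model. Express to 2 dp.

-0.21

r̂ = Σ λ_i·λ_j across factors = (0.25)(0.24) + (0.60)(-0.51) + (0.24)(0.17)
  = +0.0600 -0.3060 +0.0408 = -0.2052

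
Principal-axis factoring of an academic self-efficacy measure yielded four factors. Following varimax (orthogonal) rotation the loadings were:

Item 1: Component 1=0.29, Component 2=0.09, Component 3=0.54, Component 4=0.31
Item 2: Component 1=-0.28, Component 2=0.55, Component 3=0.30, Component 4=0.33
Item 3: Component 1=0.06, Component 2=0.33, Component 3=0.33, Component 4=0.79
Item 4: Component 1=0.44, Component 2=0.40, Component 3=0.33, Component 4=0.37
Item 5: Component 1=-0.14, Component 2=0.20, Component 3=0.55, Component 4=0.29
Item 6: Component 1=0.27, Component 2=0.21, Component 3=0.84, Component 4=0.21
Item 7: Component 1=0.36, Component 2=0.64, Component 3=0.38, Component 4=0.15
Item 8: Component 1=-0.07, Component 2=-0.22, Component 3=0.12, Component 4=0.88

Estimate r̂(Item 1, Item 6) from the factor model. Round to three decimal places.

0.616

r̂ = Σ λ_i·λ_j across factors = (0.29)(0.27) + (0.09)(0.21) + (0.54)(0.84) + (0.31)(0.21)
  = +0.0783 +0.0189 +0.4536 +0.0651 = 0.6159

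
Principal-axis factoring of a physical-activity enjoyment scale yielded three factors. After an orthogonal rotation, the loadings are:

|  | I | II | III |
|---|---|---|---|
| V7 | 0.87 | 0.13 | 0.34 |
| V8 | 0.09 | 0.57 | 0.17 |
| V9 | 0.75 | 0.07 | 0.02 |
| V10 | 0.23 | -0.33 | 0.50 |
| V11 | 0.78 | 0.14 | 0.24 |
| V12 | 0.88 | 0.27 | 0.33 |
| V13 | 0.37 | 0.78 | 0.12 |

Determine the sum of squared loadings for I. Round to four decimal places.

2.9001

SS loadings for I = 0.87² + 0.09² + 0.75² + 0.23² + 0.78² + 0.88² + 0.37² = 0.7569 + 0.0081 + 0.5625 + 0.0529 + 0.6084 + 0.7744 + 0.1369 = 2.9001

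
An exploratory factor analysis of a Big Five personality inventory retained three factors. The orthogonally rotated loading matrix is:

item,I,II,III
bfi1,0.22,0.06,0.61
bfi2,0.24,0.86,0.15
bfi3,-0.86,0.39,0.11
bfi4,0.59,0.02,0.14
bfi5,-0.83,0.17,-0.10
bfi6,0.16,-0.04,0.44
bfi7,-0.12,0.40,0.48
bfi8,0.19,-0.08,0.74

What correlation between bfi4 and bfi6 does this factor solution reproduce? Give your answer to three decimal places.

0.155

r̂ = Σ λ_i·λ_j across factors = (0.59)(0.16) + (0.02)(-0.04) + (0.14)(0.44)
  = +0.0944 -0.0008 +0.0616 = 0.1552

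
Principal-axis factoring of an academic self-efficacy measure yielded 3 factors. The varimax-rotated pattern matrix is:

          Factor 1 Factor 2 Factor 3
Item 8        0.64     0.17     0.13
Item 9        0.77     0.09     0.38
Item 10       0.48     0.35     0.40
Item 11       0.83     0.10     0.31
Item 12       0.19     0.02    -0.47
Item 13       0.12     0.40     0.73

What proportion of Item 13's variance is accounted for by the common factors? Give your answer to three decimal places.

h² = 0.12² + 0.40² + 0.73² = 0.0144 + 0.1600 + 0.5329 = 0.7073

0.707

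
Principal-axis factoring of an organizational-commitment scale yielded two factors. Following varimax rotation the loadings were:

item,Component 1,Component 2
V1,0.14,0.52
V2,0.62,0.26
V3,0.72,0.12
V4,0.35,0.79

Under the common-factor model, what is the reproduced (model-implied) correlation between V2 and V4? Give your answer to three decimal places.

0.422

r̂ = Σ λ_i·λ_j across factors = (0.62)(0.35) + (0.26)(0.79)
  = +0.2170 +0.2054 = 0.4224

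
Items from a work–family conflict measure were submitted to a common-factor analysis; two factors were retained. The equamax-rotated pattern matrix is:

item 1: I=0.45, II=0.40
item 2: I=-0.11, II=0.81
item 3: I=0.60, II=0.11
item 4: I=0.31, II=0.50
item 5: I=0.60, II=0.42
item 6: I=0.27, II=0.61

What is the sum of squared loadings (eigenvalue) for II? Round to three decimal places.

SS loadings for II = 0.40² + 0.81² + 0.11² + 0.50² + 0.42² + 0.61² = 0.1600 + 0.6561 + 0.0121 + 0.2500 + 0.1764 + 0.3721 = 1.6267

1.627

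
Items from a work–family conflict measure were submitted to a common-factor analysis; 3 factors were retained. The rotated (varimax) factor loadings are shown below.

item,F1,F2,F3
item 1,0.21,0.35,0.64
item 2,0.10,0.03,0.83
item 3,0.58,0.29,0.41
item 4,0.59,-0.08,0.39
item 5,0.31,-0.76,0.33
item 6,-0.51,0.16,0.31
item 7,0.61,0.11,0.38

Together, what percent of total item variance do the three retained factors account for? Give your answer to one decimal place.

Communalities: 0.5762, 0.6998, 0.5886, 0.5066, 0.7826, 0.3818, 0.5286; Σh² = 4.0642.
Total variance with 7 standardized items is 7, so the solution explains 4.0642/7 = 0.5806 = 58.06%.

58.1%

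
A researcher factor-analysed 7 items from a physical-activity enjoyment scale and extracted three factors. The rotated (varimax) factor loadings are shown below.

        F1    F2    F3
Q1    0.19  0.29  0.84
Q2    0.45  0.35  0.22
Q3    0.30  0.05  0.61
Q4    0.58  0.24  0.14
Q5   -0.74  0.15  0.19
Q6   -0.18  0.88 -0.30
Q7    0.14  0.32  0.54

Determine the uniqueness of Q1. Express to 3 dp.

0.174

h² = 0.19² + 0.29² + 0.84² = 0.0361 + 0.0841 + 0.7056 = 0.8258
Uniqueness u² = 1 − h² = 1 − 0.8258 = 0.1742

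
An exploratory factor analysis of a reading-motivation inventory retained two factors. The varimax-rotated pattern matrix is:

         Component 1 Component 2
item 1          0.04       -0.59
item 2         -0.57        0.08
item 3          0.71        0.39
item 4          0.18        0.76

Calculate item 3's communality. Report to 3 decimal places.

h² = 0.71² + 0.39² = 0.5041 + 0.1521 = 0.6562

0.656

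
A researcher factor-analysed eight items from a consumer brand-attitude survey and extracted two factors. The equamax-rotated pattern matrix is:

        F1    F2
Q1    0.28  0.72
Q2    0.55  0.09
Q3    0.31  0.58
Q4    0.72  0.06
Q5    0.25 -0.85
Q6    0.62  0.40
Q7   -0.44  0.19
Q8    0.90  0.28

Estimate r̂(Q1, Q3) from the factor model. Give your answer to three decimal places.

0.504

r̂ = Σ λ_i·λ_j across factors = (0.28)(0.31) + (0.72)(0.58)
  = +0.0868 +0.4176 = 0.5044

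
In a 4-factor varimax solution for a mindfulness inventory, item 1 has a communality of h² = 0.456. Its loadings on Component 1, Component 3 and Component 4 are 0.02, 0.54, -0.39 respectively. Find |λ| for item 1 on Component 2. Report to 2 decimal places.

Under orthogonal rotation h² = Σλ², so λ_Component 2² = h² − (0.4441) = 0.456 − 0.4441 = 0.0119.
|λ| = √0.0119 = 0.1091.

0.11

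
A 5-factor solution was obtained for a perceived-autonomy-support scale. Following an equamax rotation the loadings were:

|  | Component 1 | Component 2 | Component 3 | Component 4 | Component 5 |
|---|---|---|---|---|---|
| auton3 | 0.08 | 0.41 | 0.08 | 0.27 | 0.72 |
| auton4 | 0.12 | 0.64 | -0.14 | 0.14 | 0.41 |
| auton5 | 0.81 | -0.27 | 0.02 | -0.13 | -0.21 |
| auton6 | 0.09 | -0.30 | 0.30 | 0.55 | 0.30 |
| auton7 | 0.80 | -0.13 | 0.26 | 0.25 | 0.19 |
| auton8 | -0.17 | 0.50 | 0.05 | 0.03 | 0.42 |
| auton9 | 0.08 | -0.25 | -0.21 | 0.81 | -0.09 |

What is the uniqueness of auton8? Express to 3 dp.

h² = (-0.17)² + 0.50² + 0.05² + 0.03² + 0.42² = 0.0289 + 0.2500 + 0.0025 + 0.0009 + 0.1764 = 0.4587
Uniqueness u² = 1 − h² = 1 − 0.4587 = 0.5413

0.541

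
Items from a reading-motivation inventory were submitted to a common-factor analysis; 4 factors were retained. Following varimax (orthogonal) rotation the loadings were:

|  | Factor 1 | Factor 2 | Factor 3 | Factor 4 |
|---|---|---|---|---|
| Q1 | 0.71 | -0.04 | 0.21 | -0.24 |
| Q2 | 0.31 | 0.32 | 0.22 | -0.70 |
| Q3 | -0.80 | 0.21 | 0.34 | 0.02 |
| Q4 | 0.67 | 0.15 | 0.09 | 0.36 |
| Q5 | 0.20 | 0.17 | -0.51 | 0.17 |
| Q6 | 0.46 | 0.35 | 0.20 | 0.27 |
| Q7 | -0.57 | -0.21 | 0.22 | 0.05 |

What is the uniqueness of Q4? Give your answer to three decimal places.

0.391

h² = 0.67² + 0.15² + 0.09² + 0.36² = 0.4489 + 0.0225 + 0.0081 + 0.1296 = 0.6091
Uniqueness u² = 1 − h² = 1 − 0.6091 = 0.3909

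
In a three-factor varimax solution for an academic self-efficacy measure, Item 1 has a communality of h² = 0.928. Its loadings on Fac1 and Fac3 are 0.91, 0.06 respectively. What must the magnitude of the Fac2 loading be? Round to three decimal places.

0.310

Under orthogonal rotation h² = Σλ², so λ_Fac2² = h² − (0.8317) = 0.928 − 0.8317 = 0.0963.
|λ| = √0.0963 = 0.3103.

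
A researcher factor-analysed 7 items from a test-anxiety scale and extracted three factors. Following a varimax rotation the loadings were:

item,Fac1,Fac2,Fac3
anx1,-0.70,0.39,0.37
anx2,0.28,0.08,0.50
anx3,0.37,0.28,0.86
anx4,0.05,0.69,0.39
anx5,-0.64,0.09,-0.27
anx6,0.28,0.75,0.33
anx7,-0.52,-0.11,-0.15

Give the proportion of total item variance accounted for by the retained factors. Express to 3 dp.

0.606

Communalities: 0.7790, 0.3348, 0.9549, 0.6307, 0.4906, 0.7498, 0.3050; Σh² = 4.2448.
Total variance with 7 standardized items is 7, so the solution explains 4.2448/7 = 0.6064.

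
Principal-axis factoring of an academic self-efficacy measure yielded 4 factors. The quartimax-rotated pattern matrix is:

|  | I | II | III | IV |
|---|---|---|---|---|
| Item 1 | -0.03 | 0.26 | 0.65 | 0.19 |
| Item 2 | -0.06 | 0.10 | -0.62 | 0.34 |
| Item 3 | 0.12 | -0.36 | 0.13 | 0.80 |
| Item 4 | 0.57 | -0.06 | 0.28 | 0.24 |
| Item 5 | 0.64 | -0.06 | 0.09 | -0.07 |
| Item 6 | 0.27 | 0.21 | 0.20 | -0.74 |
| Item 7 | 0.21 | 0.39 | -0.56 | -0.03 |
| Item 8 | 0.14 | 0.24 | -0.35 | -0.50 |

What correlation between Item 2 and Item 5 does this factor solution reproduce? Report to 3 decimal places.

-0.124

r̂ = Σ λ_i·λ_j across factors = (-0.06)(0.64) + (0.10)(-0.06) + (-0.62)(0.09) + (0.34)(-0.07)
  = -0.0384 -0.0060 -0.0558 -0.0238 = -0.1240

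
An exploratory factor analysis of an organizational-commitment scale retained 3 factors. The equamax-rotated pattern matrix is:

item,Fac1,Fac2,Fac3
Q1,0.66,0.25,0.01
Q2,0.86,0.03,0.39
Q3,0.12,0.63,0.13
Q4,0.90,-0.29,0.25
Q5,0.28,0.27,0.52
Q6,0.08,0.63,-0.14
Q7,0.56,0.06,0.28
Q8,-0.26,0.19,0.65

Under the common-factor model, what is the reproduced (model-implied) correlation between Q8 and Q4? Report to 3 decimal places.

-0.127

r̂ = Σ λ_i·λ_j across factors = (-0.26)(0.90) + (0.19)(-0.29) + (0.65)(0.25)
  = -0.2340 -0.0551 +0.1625 = -0.1266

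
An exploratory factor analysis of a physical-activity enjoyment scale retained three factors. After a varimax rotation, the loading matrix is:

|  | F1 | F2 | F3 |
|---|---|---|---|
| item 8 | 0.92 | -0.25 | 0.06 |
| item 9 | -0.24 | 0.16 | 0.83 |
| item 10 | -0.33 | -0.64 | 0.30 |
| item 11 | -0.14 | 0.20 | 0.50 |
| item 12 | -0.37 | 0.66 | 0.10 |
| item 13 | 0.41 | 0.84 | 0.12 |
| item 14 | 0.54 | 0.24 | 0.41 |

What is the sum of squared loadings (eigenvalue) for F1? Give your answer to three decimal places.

SS loadings for F1 = 0.92² + (-0.24)² + (-0.33)² + (-0.14)² + (-0.37)² + 0.41² + 0.54² = 0.8464 + 0.0576 + 0.1089 + 0.0196 + 0.1369 + 0.1681 + 0.2916 = 1.6291

1.629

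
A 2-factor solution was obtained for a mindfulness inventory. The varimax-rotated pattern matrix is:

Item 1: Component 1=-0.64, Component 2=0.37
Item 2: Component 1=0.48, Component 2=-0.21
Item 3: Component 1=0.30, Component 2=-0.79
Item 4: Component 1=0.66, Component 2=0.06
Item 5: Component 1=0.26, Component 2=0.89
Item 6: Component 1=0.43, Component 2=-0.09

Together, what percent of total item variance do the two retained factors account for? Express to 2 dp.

SS loadings by factor: 1.4181, 1.6089; total = 3.0270.
Total variance with 6 standardized items is 6, so the solution explains 3.0270/6 = 0.5045 = 50.45%.

50.45%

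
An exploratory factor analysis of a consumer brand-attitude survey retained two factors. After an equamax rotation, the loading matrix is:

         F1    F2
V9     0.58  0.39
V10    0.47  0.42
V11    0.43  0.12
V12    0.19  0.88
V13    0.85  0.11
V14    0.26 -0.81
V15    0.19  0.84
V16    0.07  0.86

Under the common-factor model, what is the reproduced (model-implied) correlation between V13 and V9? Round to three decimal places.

0.536

r̂ = Σ λ_i·λ_j across factors = (0.85)(0.58) + (0.11)(0.39)
  = +0.4930 +0.0429 = 0.5359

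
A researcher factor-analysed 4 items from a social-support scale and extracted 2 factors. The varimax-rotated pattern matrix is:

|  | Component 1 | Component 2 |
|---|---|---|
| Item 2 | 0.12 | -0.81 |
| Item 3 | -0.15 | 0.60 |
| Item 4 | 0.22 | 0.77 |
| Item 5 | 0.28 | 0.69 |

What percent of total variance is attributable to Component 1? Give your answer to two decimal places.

4.09%

SS loadings for Component 1 = 0.12² + (-0.15)² + 0.22² + 0.28² = 0.1637
With 4 standardized items, total variance = 4. Proportion = 0.1637/4 = 0.0409 → 4.09%.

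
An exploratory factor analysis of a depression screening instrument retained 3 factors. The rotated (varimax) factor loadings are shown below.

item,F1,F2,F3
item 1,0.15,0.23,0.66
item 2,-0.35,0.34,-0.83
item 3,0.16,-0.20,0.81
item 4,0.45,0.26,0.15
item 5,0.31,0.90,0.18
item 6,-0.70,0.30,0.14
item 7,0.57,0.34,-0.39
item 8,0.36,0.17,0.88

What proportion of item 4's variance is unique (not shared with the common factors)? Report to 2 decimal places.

h² = 0.45² + 0.26² + 0.15² = 0.2025 + 0.0676 + 0.0225 = 0.2926
Uniqueness u² = 1 − h² = 1 − 0.2926 = 0.7074

0.71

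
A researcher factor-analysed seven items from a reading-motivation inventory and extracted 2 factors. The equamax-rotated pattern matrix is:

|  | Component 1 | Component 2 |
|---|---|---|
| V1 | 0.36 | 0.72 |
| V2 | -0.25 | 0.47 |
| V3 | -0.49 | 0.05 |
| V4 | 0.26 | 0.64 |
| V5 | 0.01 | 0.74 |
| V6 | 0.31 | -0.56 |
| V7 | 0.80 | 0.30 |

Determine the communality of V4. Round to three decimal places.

h² = 0.26² + 0.64² = 0.0676 + 0.4096 = 0.4772

0.477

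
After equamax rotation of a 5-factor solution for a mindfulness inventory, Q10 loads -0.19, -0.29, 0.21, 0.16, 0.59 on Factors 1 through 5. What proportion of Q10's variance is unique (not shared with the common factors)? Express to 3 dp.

h² = (-0.19)² + (-0.29)² + 0.21² + 0.16² + 0.59² = 0.0361 + 0.0841 + 0.0441 + 0.0256 + 0.3481 = 0.5380
Uniqueness u² = 1 − h² = 1 − 0.5380 = 0.4620

0.462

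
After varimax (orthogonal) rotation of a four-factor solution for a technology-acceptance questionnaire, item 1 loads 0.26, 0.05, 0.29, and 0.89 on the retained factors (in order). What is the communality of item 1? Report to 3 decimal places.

h² = 0.26² + 0.05² + 0.29² + 0.89² = 0.0676 + 0.0025 + 0.0841 + 0.7921 = 0.9463

0.946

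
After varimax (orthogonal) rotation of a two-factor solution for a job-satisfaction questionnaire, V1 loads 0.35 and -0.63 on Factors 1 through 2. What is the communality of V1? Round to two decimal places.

0.52

h² = 0.35² + (-0.63)² = 0.1225 + 0.3969 = 0.5194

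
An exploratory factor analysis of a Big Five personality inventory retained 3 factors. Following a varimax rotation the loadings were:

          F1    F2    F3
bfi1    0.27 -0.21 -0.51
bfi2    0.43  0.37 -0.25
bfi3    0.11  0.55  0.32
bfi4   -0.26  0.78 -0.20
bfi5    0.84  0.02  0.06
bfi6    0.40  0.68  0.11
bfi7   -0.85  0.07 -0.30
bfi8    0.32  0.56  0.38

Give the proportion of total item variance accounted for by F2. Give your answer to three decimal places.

0.234

SS loadings for F2 = (-0.21)² + 0.37² + 0.55² + 0.78² + 0.02² + 0.68² + 0.07² + 0.56² = 1.8732
Proportion of variance = 1.8732 / 8 = 0.2342.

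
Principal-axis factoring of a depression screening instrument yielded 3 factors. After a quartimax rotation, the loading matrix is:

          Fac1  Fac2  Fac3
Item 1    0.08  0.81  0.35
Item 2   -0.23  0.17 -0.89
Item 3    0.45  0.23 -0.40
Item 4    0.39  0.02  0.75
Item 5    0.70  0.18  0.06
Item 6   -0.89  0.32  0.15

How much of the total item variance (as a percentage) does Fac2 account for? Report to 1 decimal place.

SS loadings for Fac2 = 0.81² + 0.17² + 0.23² + 0.02² + 0.18² + 0.32² = 0.8731
With 6 standardized items, total variance = 6. Proportion = 0.8731/6 = 0.1455 → 14.55%.

14.6%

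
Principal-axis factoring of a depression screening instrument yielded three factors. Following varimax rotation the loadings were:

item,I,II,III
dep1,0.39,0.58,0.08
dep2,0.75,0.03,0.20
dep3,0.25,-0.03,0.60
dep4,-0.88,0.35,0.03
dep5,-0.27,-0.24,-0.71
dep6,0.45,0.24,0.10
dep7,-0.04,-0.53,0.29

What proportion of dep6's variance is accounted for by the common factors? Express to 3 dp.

h² = 0.45² + 0.24² + 0.10² = 0.2025 + 0.0576 + 0.0100 = 0.2701

0.270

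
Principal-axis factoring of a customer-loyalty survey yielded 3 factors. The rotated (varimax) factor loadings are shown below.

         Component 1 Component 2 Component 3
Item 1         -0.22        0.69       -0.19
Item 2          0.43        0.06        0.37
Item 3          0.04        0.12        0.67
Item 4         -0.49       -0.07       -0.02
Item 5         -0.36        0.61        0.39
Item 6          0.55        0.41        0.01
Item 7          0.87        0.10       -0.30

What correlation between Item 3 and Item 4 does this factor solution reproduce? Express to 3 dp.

-0.041

r̂ = Σ λ_i·λ_j across factors = (0.04)(-0.49) + (0.12)(-0.07) + (0.67)(-0.02)
  = -0.0196 -0.0084 -0.0134 = -0.0414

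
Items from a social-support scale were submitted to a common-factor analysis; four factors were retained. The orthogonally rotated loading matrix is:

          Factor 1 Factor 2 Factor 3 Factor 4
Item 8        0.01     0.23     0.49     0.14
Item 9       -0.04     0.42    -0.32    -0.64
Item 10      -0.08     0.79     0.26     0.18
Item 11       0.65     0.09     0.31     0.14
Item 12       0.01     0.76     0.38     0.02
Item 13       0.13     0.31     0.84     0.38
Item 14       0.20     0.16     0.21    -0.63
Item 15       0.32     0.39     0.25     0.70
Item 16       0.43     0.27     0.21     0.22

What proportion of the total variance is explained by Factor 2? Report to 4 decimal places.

0.1984

SS loadings for Factor 2 = 0.23² + 0.42² + 0.79² + 0.09² + 0.76² + 0.31² + 0.16² + 0.39² + 0.27² = 1.7858
Proportion of variance = 1.7858 / 9 = 0.1984.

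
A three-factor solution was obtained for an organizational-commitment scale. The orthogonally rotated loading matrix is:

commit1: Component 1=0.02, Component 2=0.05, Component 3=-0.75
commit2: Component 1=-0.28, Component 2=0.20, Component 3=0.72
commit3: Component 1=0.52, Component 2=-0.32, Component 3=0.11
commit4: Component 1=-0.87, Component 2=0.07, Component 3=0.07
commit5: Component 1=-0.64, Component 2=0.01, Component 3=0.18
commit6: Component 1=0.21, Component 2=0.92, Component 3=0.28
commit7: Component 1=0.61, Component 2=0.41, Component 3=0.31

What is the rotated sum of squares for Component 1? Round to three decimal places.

SS loadings for Component 1 = 0.02² + (-0.28)² + 0.52² + (-0.87)² + (-0.64)² + 0.21² + 0.61² = 0.0004 + 0.0784 + 0.2704 + 0.7569 + 0.4096 + 0.0441 + 0.3721 = 1.9319

1.932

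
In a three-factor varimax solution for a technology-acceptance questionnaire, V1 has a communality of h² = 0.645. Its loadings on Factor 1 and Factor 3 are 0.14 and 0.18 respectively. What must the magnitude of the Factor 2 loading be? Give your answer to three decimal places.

Under orthogonal rotation h² = Σλ², so λ_Factor 2² = h² − (0.0520) = 0.645 − 0.0520 = 0.5930.
|λ| = √0.5930 = 0.7701.

0.770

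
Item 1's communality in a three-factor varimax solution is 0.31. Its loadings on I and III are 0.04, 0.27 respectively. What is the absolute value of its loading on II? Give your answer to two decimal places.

Under orthogonal rotation h² = Σλ², so λ_II² = h² − (0.0745) = 0.31 − 0.0745 = 0.2355.
|λ| = √0.2355 = 0.4853.

0.49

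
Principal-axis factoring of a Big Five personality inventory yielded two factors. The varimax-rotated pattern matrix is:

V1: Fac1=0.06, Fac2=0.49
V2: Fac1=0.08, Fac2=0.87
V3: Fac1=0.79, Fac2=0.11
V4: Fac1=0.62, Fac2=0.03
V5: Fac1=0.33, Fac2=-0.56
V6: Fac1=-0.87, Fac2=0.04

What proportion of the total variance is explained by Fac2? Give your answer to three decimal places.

0.221

SS loadings for Fac2 = 0.49² + 0.87² + 0.11² + 0.03² + (-0.56)² + 0.04² = 1.3252
Proportion of variance = 1.3252 / 6 = 0.2209.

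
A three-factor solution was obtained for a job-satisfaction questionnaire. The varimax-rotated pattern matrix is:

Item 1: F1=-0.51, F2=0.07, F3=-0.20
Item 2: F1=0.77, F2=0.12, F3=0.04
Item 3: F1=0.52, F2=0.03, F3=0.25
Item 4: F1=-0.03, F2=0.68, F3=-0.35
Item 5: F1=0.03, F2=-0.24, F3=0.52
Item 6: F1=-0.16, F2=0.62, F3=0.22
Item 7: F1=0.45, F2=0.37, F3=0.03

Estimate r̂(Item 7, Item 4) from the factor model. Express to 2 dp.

r̂ = Σ λ_i·λ_j across factors = (0.45)(-0.03) + (0.37)(0.68) + (0.03)(-0.35)
  = -0.0135 +0.2516 -0.0105 = 0.2276

0.23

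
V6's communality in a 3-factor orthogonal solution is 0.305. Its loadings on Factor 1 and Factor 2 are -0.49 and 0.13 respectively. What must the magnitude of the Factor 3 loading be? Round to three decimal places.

0.219

Under orthogonal rotation h² = Σλ², so λ_Factor 3² = h² − (0.2570) = 0.305 − 0.2570 = 0.0480.
|λ| = √0.0480 = 0.2191.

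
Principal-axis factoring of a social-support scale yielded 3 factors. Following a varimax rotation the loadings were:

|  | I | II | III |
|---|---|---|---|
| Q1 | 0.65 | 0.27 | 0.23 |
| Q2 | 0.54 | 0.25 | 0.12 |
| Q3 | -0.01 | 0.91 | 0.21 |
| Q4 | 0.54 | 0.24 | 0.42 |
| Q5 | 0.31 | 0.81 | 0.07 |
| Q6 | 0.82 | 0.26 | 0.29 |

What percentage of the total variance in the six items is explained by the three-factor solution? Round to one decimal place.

64.9%

Communalities: 0.5483, 0.3685, 0.8723, 0.5256, 0.7571, 0.8241; Σh² = 3.8959.
Total variance with 6 standardized items is 6, so the solution explains 3.8959/6 = 0.6493 = 64.93%.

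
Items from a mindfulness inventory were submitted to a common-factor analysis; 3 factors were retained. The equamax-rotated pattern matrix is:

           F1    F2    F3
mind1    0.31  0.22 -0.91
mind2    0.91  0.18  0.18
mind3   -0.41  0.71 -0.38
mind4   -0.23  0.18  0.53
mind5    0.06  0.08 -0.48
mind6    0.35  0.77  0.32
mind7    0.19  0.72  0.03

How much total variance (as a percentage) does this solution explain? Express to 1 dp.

Communalities: 0.9726, 0.8929, 0.8166, 0.3662, 0.2404, 0.8178, 0.5554; Σh² = 4.6619.
Total variance with 7 standardized items is 7, so the solution explains 4.6619/7 = 0.6660 = 66.60%.

66.6%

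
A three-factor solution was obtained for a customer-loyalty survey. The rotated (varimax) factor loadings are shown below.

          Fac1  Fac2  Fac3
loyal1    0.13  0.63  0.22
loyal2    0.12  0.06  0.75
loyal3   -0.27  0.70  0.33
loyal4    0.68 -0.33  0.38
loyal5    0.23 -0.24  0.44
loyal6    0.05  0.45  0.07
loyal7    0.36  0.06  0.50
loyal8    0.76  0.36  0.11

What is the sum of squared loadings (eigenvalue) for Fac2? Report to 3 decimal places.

1.393

SS loadings for Fac2 = 0.63² + 0.06² + 0.70² + (-0.33)² + (-0.24)² + 0.45² + 0.06² + 0.36² = 0.3969 + 0.0036 + 0.4900 + 0.1089 + 0.0576 + 0.2025 + 0.0036 + 0.1296 = 1.3927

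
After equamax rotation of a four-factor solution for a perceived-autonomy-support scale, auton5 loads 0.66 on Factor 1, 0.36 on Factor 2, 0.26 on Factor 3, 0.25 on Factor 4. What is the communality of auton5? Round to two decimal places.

0.70

h² = 0.66² + 0.36² + 0.26² + 0.25² = 0.4356 + 0.1296 + 0.0676 + 0.0625 = 0.6953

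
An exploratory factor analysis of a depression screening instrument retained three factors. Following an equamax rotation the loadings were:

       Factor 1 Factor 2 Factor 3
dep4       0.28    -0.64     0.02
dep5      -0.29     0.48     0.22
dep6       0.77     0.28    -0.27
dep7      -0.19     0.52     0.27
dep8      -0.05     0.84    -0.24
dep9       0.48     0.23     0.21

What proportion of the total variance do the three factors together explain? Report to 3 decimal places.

0.511

Communalities: 0.4884, 0.3629, 0.7442, 0.3794, 0.7657, 0.3274; Σh² = 3.0680.
Total variance with 6 standardized items is 6, so the solution explains 3.0680/6 = 0.5113.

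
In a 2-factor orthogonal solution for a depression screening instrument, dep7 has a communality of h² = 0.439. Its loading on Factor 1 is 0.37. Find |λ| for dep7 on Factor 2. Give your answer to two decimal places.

0.55

Under orthogonal rotation h² = Σλ², so λ_Factor 2² = h² − (0.1369) = 0.439 − 0.1369 = 0.3021.
|λ| = √0.3021 = 0.5496.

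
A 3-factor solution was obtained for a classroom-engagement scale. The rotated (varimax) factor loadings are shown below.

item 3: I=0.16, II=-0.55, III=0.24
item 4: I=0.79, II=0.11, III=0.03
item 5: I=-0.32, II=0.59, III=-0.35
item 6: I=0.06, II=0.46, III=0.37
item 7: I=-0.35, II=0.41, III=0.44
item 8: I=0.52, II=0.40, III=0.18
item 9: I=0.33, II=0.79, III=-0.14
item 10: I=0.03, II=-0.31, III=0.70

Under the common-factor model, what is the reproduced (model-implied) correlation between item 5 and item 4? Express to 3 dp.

-0.198

r̂ = Σ λ_i·λ_j across factors = (-0.32)(0.79) + (0.59)(0.11) + (-0.35)(0.03)
  = -0.2528 +0.0649 -0.0105 = -0.1984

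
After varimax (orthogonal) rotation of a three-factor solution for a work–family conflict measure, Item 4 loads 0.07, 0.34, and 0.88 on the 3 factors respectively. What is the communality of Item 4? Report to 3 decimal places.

0.895

h² = 0.07² + 0.34² + 0.88² = 0.0049 + 0.1156 + 0.7744 = 0.8949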